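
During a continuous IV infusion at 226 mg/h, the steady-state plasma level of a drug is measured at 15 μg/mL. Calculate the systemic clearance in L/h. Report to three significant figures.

At steady state, infusion rate = CL × Css, so CL = rate / Css.
CL = 226 / 15 = 15.07 L/h

15.1 L/h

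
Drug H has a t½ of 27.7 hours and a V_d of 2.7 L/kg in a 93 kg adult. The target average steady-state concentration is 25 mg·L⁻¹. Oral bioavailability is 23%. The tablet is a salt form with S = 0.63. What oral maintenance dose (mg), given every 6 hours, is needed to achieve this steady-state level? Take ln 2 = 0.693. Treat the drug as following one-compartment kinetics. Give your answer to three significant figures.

Vd(total) = 93 kg × 2.7 L/kg = 251.1 L
k = 0.693/27.7 = 0.02502 h⁻¹, so CL = k·Vd = 0.02502 × 251.1 = 6.283 L/h
D = CL × Css × τ / F / S = 6.283 × 25 × 6 / 0.23 / 0.63 = 6504 mg

6500 mg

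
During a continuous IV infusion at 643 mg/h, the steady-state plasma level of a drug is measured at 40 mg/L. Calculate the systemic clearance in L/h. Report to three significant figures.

At steady state, infusion rate = CL × Css, so CL = rate / Css.
CL = 643 / 40 = 16.08 L/h

16.1 L/h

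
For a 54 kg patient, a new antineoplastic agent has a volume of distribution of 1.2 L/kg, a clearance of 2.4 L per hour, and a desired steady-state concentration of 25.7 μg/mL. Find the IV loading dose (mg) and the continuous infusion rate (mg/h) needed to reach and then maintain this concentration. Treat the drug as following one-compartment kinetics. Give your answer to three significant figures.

(a) 1670 mg; (b) 61.7 mg/h

Vd = 1.2 L/kg × 54 kg = 64.80 L
Loading: fill Vd to C_target → 64.80 L × 25.7 mg/L = 1665 mg
Infusion rate = 2.400 L/h × 25.7 mg/L = 61.68 mg/h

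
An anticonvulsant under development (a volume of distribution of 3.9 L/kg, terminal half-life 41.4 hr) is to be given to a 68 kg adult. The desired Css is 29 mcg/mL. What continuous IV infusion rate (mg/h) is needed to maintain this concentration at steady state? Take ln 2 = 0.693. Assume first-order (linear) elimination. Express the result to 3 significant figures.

129 mg/h

Vd = 3.9 L/kg × 68 kg = 265.2 L
CL = ln 2 · Vd / t½ = 0.693 × 265.2 / 41.4 = 4.439 L/h
Infusion rate = CL × Css = 4.439 × 29 = 128.7 mg/h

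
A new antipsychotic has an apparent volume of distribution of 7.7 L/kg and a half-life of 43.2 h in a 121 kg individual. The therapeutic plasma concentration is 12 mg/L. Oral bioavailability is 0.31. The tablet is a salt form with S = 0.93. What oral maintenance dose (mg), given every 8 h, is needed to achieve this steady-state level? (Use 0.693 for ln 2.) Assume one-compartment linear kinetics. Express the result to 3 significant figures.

4980 mg

Total Vd = 7.7 × 121 = 931.7 L
CL = ln 2 · Vd / t½ = 0.693 × 931.7 / 43.2 = 14.95 L/h
D = CL × Css × τ / F / S = 14.95 × 12 × 8 / 0.31 / 0.93 = 4978 mg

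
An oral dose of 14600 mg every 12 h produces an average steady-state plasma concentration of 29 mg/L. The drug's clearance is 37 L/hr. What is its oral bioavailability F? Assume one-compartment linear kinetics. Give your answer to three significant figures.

0.882

F·D/τ = CL·Css at steady state → F = CL·Css·τ / D.
F = 37 × 29 × 12 / 14600 = 0.882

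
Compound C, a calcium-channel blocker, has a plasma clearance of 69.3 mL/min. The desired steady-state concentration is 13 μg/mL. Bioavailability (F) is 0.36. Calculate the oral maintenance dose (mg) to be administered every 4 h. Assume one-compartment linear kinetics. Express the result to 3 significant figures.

CL = 69.3 mL/min = 69.3 × 0.06 = 4.158 L/h
D = CL × Css × τ / F = 4.158 × 13 × 4 / 0.36 = 600.6 mg

601 mg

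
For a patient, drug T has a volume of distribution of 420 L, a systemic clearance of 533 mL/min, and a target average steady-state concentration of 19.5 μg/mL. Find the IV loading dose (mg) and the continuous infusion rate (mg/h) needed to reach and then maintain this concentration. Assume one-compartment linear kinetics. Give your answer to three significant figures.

Loading dose = Vd × C = 420.0 × 19.5 = 8190 mg
Convert clearance: 533 mL/min × 60 min/h ÷ 1000 mL/L = 31.98 L/h
Maintenance: replace elimination → rate = CL × Css = 31.98 × 19.5 = 623.6 mg/h

(a) 8190 mg; (b) 624 mg/h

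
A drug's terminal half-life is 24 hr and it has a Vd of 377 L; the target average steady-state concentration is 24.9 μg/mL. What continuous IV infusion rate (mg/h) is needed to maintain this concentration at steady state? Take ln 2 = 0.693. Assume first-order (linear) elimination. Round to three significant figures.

k = 0.693/24 = 0.02888 h⁻¹, so CL = k·Vd = 0.02888 × 377.0 = 10.89 L/h
Infusion rate = CL × Css = 10.89 × 24.9 = 271.2 mg/h

271 mg/h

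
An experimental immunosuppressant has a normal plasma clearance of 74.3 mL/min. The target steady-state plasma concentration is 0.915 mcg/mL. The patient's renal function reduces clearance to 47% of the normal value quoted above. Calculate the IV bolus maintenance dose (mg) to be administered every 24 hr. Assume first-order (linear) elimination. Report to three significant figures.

46.0 mg

CL = 74.3 mL/min × 60/1000 = 4.458 L/h
Patient clearance = 0.47 × 4.458 = 2.095 L/h
D = CL × Css × τ = 2.095 × 0.915 × 24 = 46.01 mg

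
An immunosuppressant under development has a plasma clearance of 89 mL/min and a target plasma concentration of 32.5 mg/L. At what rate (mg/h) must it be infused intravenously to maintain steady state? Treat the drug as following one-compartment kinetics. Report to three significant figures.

CL = 89 mL/min × 60/1000 = 5.340 L/h
At steady state, infusion rate equals elimination rate: rate in = CL × Css.
Infusion rate = CL · Css = 5.340 L/h × 32.5 mg/L = 173.6 mg/h

174 mg/h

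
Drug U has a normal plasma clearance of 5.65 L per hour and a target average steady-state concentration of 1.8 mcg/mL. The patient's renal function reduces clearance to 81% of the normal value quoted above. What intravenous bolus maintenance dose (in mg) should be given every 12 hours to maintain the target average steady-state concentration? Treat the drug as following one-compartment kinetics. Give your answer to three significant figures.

Patient clearance = 0.81 × 5.650 = 4.577 L/h
D = CL × Css × τ = 4.577 × 1.8 × 12 = 98.86 mg

98.9 mg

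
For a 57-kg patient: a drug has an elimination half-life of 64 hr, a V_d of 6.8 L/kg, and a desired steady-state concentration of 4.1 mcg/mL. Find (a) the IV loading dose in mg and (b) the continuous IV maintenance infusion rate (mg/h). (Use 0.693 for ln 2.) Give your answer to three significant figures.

(a) 1590 mg; (b) 17.2 mg/h

Total Vd = 6.8 × 57 = 387.6 L
LD = Vd × C = 387.6 × 4.1 = 1589 mg
CL = 0.693 × Vd / t½ = 0.693 × 387.6 / 64 = 4.197 L/h
Infusion rate = CL × Css = 4.197 × 4.1 = 17.21 mg/h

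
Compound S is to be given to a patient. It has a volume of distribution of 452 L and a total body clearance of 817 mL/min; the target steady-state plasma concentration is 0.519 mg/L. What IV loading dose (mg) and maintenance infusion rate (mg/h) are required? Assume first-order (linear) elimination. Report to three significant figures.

(a) 235 mg; (b) 25.4 mg/h

LD = Vd · C_target = 452.0 × 0.519 = 234.6 mg
CL = 817 mL/min × 60/1000 = 49.02 L/h
Maintenance infusion rate = CL × Css = 49.02 × 0.519 = 25.44 mg/h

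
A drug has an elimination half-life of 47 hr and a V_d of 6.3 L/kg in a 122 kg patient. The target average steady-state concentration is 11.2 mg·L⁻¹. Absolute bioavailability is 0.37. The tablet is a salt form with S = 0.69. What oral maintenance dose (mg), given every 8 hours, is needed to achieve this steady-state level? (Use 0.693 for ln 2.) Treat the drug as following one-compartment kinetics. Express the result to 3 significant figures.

Vd(total) = 122 kg × 6.3 L/kg = 768.6 L
k = 0.693/47 = 0.01474 h⁻¹, so CL = k·Vd = 0.01474 × 768.6 = 11.33 L/h
D = CL × Css × τ / F / S = 11.33 × 11.2 × 8 / 0.37 / 0.69 = 3976 mg

3980 mg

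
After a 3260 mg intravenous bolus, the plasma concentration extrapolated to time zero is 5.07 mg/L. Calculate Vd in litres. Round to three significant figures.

Immediately after an IV bolus, C₀ = Dose / Vd, so Vd = Dose / C₀.
Vd = 3260 / 5.07 = 643.0 L

643 L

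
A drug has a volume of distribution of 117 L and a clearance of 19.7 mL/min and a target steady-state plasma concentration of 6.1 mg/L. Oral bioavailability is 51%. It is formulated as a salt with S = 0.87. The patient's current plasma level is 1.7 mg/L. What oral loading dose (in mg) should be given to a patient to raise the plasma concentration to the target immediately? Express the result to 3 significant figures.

Concentration deficit ΔC = 6.1 − 1.7 = 4.400 mg/L
LD = Vd × ΔC / F / S = 117.0 × 4.400 / 0.51 / 0.87 = 1160 mg

1160 mg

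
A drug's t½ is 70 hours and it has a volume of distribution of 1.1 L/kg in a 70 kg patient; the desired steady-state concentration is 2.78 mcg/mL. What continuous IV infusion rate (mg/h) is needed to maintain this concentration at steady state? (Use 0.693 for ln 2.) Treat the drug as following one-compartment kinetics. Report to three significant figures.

Vd(total) = 70 kg × 1.1 L/kg = 77.00 L
CL = 0.693 × Vd / t½ = 0.693 × 77.00 / 70 = 0.7623 L/h
Infusion rate = CL × Css = 0.7623 × 2.78 = 2.119 mg/h

2.12 mg/h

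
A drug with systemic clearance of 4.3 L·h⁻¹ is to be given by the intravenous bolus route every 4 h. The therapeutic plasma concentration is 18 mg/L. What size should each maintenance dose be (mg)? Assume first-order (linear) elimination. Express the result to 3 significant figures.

At steady state, dose per interval replaces the amount cleared in that interval: D/τ = CL·Css.
D = CL × Css × τ = 4.300 × 18 × 4 = 309.6 mg

310 mg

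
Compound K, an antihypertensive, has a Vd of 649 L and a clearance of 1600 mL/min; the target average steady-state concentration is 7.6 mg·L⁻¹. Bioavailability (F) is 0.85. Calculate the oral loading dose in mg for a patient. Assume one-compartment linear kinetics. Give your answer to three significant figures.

5800 mg

LD = Vd × C / F = 649.0 × 7.600 / 0.85 = 5803 mg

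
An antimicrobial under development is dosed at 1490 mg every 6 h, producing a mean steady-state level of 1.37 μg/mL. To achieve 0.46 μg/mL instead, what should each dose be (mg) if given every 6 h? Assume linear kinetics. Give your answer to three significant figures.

500 mg

With linear kinetics, Css is proportional to dose rate (D/τ) at fixed clearance.
D₂ = D₁ × (Css,target / Css,current) = 1490 × 0.46/1.37 = 500.3 mg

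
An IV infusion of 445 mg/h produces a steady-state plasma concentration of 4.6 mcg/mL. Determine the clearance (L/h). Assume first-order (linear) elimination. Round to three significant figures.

At steady state, infusion rate = CL × Css, so CL = rate / Css.
CL = 445 / 4.6 = 96.74 L/h

96.7 L/h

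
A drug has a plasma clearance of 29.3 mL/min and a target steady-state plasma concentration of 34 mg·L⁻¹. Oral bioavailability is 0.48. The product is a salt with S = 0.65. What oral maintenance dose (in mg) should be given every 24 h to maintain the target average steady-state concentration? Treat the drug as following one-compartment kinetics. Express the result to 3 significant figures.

4600 mg

CL = 29.3 mL/min × 60/1000 = 1.758 L/h
D = CL × Css × τ / F / S = 1.758 × 34 × 24 / 0.48 / 0.65 = 4598 mg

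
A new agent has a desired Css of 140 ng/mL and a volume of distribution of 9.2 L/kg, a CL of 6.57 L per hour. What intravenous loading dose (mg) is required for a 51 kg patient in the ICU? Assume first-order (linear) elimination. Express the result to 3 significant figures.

65.7 mg

Total Vd = 9.2 × 51 = 469.2 L
C = 140 ng/mL = 0.1400 mg/L
LD = Vd × C = 469.2 × 0.1400 = 65.69 mg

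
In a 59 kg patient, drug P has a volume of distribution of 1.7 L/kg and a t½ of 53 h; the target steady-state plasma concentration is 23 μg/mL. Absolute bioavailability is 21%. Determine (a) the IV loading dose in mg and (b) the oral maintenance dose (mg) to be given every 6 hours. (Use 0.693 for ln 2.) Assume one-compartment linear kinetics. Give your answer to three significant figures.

(a) 2310 mg; (b) 862 mg

Vd(total) = 59 kg × 1.7 L/kg = 100.3 L
LD = Vd × C = 100.3 × 23 = 2307 mg
CL = 0.693 × Vd / t½ = 0.693 × 100.3 / 53 = 1.311 L/h
D = CL × Css × τ / F = 1.311 × 23 × 6 / 0.21 = 861.5 mg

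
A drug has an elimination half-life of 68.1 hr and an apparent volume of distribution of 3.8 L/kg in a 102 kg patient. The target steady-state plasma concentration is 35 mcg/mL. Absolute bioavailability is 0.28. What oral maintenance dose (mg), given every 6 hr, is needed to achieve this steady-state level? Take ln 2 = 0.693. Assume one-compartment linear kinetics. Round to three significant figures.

Vd = 3.8 L/kg × 102 kg = 387.6 L
CL = ln 2 · Vd / t½ = 0.693 × 387.6 / 68.1 = 3.944 L/h
D = CL × Css × τ / F = 3.944 × 35 × 6 / 0.28 = 2958 mg

2960 mg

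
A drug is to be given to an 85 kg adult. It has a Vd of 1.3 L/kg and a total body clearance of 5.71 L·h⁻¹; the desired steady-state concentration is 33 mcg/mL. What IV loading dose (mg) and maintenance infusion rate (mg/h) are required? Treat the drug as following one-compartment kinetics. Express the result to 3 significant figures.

(a) 3650 mg; (b) 188 mg/h

Vd(total) = 85 kg × 1.3 L/kg = 110.5 L
Loading dose = Vd × C = 110.5 × 33 = 3647 mg
Maintenance infusion rate = CL × Css = 5.710 × 33 = 188.4 mg/h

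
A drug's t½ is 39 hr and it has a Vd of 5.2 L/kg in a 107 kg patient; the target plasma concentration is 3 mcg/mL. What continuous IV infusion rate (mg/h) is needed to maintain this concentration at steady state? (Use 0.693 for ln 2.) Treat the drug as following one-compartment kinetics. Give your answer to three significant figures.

Vd(total) = 107 kg × 5.2 L/kg = 556.4 L
CL = ln 2 · Vd / t½ = 0.693 × 556.4 / 39 = 9.887 L/h
Infusion rate = CL × Css = 9.887 × 3 = 29.66 mg/h

29.7 mg/h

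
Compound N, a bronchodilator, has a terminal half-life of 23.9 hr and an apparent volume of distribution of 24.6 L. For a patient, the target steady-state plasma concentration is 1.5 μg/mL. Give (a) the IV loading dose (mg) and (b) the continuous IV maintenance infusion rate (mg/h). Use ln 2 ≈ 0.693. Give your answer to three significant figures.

(a) 36.9 mg; (b) 1.07 mg/h

LD = Vd × C = 24.60 × 1.5 = 36.90 mg
CL = 0.693 × Vd / t½ = 0.693 × 24.60 / 23.9 = 0.7133 L/h
Infusion rate = CL × Css = 0.7133 × 1.5 = 1.070 mg/h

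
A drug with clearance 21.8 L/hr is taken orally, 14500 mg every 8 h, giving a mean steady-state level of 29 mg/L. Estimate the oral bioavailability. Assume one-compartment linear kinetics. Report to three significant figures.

F·D/τ = CL·Css at steady state → F = CL·Css·τ / D.
F = 21.8 × 29 × 8 / 14500 = 0.349

0.349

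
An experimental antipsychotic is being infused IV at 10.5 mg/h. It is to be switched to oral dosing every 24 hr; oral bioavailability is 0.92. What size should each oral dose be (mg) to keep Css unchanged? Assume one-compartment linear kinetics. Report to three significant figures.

274 mg

To maintain the same Css, the systemic dosing rate must be unchanged: F·D/τ = infusion rate.
D = rate × τ / F = 10.5 × 24 / 0.92 = 273.9 mg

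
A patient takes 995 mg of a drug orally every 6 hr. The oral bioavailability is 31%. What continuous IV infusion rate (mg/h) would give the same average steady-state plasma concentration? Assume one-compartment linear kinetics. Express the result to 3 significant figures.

51.4 mg/h

Equivalent systemic input: infusion rate = F·D/τ.
Rate = 0.31 × 995 / 6 = 51.41 mg/h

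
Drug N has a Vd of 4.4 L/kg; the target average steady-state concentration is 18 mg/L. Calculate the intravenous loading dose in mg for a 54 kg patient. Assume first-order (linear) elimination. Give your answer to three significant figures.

Vd = 4.4 L/kg × 54 kg = 237.6 L
The loading dose fills Vd to the target concentration.
LD = Vd × C = 237.6 × 18.00 = 4277 mg

4280 mg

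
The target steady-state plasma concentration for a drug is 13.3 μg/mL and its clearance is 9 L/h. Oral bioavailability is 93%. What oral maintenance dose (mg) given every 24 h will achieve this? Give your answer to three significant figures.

D = CL × Css × τ / F = 9.000 × 13.3 × 24 / 0.93 = 3089 mg

3090 mg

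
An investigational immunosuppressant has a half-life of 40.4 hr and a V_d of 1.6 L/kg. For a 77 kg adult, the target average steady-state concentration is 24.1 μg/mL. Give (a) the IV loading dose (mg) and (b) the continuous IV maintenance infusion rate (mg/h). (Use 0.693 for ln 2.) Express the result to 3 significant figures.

(a) 2970 mg; (b) 50.9 mg/h

Vd(total) = 77 kg × 1.6 L/kg = 123.2 L
LD = Vd × C = 123.2 × 24.1 = 2969 mg
CL = 0.693 × Vd / t½ = 0.693 × 123.2 / 40.4 = 2.113 L/h
Infusion rate = CL × Css = 2.113 × 24.1 = 50.92 mg/h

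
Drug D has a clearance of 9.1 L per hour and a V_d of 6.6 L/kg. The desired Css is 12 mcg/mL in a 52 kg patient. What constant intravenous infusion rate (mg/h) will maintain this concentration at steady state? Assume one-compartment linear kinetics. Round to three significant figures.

109 mg/h

Rate = CL × Css = 9.100 × 12 = 109.2 mg/h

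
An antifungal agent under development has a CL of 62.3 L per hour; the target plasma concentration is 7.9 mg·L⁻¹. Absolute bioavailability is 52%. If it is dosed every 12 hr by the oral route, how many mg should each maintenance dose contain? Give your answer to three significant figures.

D = CL × Css × τ / F = 62.30 × 7.9 × 12 / 0.52 = 11360 mg

11400 mg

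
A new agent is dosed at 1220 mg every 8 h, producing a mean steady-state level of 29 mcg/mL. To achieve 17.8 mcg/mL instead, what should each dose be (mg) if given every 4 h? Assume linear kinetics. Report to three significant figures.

374 mg

For first-order elimination, Css ∝ F·D/(CL·τ); F and CL are unchanged, so Css ∝ D/τ.
D₂ = D₁ × (Css,target / Css,current) × (τ₂/τ₁) = 1220 × (17.8/29) × (4/8) = 374.4 mg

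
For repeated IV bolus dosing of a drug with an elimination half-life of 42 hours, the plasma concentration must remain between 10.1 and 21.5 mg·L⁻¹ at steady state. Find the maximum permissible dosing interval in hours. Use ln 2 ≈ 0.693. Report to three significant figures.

45.8 h

k = 0.693 / t½ = 0.693 / 42 = 0.01650 h⁻¹
Between IV bolus doses, concentration decays as C = C₀·e^(−kτ), so C_peak/C_trough = e^(kτ).
τ_max = ln(C_peak/C_trough) / k = ln(21.5/10.1) / 0.01650 = 0.7555 / 0.01650 = 45.79 h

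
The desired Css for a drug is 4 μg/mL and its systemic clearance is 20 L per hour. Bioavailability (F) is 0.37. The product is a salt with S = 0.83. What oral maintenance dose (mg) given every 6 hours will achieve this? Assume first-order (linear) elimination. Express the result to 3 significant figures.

At steady state, dose per interval replaces the amount cleared in that interval: F·S·D/τ = CL·Css.
D = CL × Css × τ / F / S = 20.00 × 4 × 6 / 0.37 / 0.83 = 1563 mg

1560 mg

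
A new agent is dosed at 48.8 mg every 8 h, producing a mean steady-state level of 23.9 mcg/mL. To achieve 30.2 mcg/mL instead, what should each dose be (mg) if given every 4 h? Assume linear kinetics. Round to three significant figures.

30.8 mg

For first-order elimination, Css ∝ F·D/(CL·τ); F and CL are unchanged, so Css ∝ D/τ.
D₂ = D₁ × (Css,target / Css,current) × (τ₂/τ₁) = 48.8 × (30.2/23.9) × (4/8) = 30.83 mg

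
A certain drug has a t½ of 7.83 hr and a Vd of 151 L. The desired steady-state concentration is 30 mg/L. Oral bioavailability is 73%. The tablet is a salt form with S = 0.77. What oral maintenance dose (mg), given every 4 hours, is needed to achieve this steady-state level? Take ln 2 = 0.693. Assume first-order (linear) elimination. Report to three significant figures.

2850 mg

CL = 0.693 × Vd / t½ = 0.693 × 151.0 / 7.83 = 13.36 L/h
D = CL × Css × τ / F / S = 13.36 × 30 × 4 / 0.73 / 0.77 = 2852 mg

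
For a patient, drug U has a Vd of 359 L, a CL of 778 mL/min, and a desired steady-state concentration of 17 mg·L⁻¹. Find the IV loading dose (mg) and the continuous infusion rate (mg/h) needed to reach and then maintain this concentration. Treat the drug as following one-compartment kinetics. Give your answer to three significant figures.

(a) 6100 mg; (b) 794 mg/h

Loading dose = Vd × C = 359.0 × 17 = 6103 mg
Convert clearance: 778 mL/min × 60 min/h ÷ 1000 mL/L = 46.68 L/h
Maintenance: replace elimination → rate = CL × Css = 46.68 × 17 = 793.6 mg/h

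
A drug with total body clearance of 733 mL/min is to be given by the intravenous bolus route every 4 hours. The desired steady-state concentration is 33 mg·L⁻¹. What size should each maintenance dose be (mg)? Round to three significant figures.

5810 mg

CL = 733 mL/min = 733 × 0.06 = 43.98 L/h
At steady state, dose per interval replaces the amount cleared in that interval: D/τ = CL·Css.
D = CL × Css × τ = 43.98 × 33 × 4 = 5805 mg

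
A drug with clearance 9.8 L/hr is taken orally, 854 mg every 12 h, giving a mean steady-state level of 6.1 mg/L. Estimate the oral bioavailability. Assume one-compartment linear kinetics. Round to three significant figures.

0.840

F·D/τ = CL·Css at steady state → F = CL·Css·τ / D.
F = 9.8 × 6.1 × 12 / 854 = 0.840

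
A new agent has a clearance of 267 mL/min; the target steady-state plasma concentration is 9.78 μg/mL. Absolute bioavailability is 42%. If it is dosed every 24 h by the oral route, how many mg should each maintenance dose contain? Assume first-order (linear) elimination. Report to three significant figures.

CL = 267 mL/min × 60/1000 = 16.02 L/h
D = CL × Css × τ / F = 16.02 × 9.78 × 24 / 0.42 = 8953 mg

8950 mg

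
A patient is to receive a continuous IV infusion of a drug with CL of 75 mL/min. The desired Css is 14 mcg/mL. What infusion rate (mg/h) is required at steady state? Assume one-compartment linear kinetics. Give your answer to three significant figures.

CL = 75 mL/min × 60/1000 = 4.500 L/h
At steady state, infusion rate equals elimination rate: rate in = CL × Css.
Rate = CL × Css = 4.500 × 14 = 63.00 mg/h

63.0 mg/h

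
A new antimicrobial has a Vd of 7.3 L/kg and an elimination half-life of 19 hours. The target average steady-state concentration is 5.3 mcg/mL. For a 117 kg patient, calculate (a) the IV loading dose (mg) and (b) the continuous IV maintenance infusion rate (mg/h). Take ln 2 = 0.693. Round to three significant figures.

(a) 4530 mg; (b) 165 mg/h

Vd(total) = 117 kg × 7.3 L/kg = 854.1 L
LD = Vd × C = 854.1 × 5.3 = 4527 mg
CL = 0.693 × Vd / t½ = 0.693 × 854.1 / 19 = 31.15 L/h
Infusion rate = CL × Css = 31.15 × 5.3 = 165.1 mg/h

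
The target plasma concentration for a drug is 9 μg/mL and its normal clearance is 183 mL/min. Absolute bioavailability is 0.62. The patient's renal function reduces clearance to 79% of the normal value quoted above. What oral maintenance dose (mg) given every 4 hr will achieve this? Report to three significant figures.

504 mg

Convert clearance: 183 mL/min × 60 min/h ÷ 1000 mL/L = 10.98 L/h
Patient clearance = 0.79 × 10.98 = 8.674 L/h
At steady state, dose per interval replaces the amount cleared in that interval: F·D/τ = CL·Css.
D = CL × Css × τ / F = 8.674 × 9 × 4 / 0.62 = 503.7 mg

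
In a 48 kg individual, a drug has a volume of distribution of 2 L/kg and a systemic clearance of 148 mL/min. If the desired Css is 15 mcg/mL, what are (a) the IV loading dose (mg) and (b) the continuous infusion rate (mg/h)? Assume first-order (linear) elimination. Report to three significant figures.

(a) 1440 mg; (b) 133 mg/h

Vd(total) = 48 kg × 2 L/kg = 96.00 L
Loading: fill Vd to C_target → 96.00 L × 15 mg/L = 1440 mg
Convert clearance: 148 mL/min × 60 min/h ÷ 1000 mL/L = 8.880 L/h
Infusion rate = 8.880 L/h × 15 mg/L = 133.2 mg/h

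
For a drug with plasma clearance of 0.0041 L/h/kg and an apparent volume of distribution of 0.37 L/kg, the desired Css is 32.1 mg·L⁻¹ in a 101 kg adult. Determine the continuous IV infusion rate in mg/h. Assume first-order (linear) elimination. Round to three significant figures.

CL = 0.0041 L/h/kg × 101 kg = 0.4141 L/h
Rate = CL × Css = 0.4141 × 32.1 = 13.29 mg/h

13.3 mg/h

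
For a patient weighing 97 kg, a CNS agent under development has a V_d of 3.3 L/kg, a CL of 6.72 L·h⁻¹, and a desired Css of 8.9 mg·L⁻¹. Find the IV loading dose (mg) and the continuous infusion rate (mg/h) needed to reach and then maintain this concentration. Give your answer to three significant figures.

(a) 2850 mg; (b) 59.8 mg/h

Vd(total) = 97 kg × 3.3 L/kg = 320.1 L
Loading: fill Vd to C_target → 320.1 L × 8.9 mg/L = 2849 mg
Infusion rate = 6.720 L/h × 8.9 mg/L = 59.81 mg/h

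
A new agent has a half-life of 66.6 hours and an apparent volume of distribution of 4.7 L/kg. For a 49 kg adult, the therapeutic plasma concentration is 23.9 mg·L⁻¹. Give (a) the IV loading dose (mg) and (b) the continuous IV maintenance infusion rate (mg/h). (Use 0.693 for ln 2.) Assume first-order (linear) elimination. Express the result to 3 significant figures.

Vd = 4.7 L/kg × 49 kg = 230.3 L
LD = Vd × C = 230.3 × 23.9 = 5504 mg
CL = 0.693 × Vd / t½ = 0.693 × 230.3 / 66.6 = 2.396 L/h
Infusion rate = CL × Css = 2.396 × 23.9 = 57.26 mg/h

(a) 5500 mg; (b) 57.3 mg/h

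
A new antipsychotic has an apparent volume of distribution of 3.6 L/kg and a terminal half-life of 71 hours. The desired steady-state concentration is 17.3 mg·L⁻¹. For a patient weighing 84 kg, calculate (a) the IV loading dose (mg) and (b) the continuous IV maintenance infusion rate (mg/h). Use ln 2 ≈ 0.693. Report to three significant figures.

Total Vd = 3.6 × 84 = 302.4 L
LD = Vd × C = 302.4 × 17.3 = 5232 mg
CL = 0.693 × Vd / t½ = 0.693 × 302.4 / 71 = 2.952 L/h
Infusion rate = CL × Css = 2.952 × 17.3 = 51.07 mg/h

(a) 5230 mg; (b) 51.1 mg/h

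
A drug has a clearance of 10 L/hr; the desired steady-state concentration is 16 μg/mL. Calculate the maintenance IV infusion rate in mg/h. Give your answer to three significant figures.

Rate = CL × Css = 10.00 × 16 = 160.0 mg/h

160 mg/h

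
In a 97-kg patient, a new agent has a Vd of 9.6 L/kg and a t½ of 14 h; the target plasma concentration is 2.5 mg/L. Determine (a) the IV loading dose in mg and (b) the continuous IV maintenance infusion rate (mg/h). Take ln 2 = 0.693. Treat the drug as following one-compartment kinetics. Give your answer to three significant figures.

Total Vd = 9.6 × 97 = 931.2 L
LD = Vd × C = 931.2 × 2.5 = 2328 mg
CL = 0.693 × Vd / t½ = 0.693 × 931.2 / 14 = 46.09 L/h
Infusion rate = CL × Css = 46.09 × 2.5 = 115.2 mg/h

(a) 2330 mg; (b) 115 mg/h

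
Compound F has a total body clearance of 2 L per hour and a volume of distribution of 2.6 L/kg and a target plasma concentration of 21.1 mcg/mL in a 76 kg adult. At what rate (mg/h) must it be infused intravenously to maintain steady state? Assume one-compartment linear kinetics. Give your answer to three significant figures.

42.2 mg/h

R₀ = 2.000 × 21.1 = 42.20 mg/h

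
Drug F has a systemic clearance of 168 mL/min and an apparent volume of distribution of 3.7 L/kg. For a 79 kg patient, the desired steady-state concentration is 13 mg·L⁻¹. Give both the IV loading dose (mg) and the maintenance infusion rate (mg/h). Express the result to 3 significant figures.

Total Vd = 3.7 × 79 = 292.3 L
Loading dose = Vd × C = 292.3 × 13 = 3800 mg
CL = 168 mL/min = 168 × 0.06 = 10.08 L/h
Infusion rate = 10.08 L/h × 13 mg/L = 131.0 mg/h

(a) 3800 mg; (b) 131 mg/h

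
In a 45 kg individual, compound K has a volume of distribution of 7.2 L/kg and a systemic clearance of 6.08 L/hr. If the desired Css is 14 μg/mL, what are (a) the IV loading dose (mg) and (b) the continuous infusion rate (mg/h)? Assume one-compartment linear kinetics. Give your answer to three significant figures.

(a) 4540 mg; (b) 85.1 mg/h

Vd = 7.2 L/kg × 45 kg = 324.0 L
Loading dose = Vd × C = 324.0 × 14 = 4536 mg
Maintenance infusion rate = CL × Css = 6.080 × 14 = 85.12 mg/h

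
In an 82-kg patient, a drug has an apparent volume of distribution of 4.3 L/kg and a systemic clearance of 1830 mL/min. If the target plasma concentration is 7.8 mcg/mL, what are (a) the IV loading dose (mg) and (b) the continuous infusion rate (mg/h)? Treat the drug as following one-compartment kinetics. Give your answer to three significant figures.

Vd = 4.3 L/kg × 82 kg = 352.6 L
Loading dose = Vd × C = 352.6 × 7.8 = 2750 mg
CL = 1830 mL/min = 1830 × 0.06 = 109.8 L/h
Infusion rate = 109.8 L/h × 7.8 mg/L = 856.4 mg/h

(a) 2750 mg; (b) 856 mg/h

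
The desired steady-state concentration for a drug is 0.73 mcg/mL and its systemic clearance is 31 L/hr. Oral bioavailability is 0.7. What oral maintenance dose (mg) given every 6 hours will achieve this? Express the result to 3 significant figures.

At steady state, dose per interval replaces the amount cleared in that interval: F·D/τ = CL·Css.
D = CL × Css × τ / F = 31.00 × 0.73 × 6 / 0.7 = 194.0 mg

194 mg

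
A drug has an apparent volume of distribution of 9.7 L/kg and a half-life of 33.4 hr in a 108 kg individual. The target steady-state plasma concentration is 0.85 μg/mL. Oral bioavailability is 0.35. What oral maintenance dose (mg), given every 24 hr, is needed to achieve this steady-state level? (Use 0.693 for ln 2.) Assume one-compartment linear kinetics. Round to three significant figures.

1270 mg

Vd(total) = 108 kg × 9.7 L/kg = 1048 L
CL = ln 2 · Vd / t½ = 0.693 × 1048 / 33.4 = 21.74 L/h
D = CL × Css × τ / F = 21.74 × 0.85 × 24 / 0.35 = 1267 mg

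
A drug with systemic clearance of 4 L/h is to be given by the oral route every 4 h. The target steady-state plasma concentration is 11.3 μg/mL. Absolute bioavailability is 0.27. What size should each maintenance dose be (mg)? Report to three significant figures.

670 mg

D = CL × Css × τ / F = 4.000 × 11.3 × 4 / 0.27 = 669.6 mg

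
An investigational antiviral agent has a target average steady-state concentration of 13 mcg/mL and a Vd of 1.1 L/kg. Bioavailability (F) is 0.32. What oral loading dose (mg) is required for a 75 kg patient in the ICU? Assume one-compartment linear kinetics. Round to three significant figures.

3350 mg

Vd(total) = 75 kg × 1.1 L/kg = 82.50 L
LD = Vd × C / F = 82.50 × 13.00 / 0.32 = 3352 mg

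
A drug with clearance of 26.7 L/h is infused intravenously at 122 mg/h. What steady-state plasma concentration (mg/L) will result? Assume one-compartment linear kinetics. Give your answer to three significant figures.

4.57 mg/L

Css = rate / CL = 122 / 26.70 = 4.569 mg/L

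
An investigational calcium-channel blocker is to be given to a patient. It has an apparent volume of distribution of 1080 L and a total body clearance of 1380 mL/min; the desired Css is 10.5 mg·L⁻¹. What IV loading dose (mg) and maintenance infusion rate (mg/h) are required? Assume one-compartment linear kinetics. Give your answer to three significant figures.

LD = Vd · C_target = 1080 × 10.5 = 11340 mg
CL = 1380 mL/min = 1380 × 0.06 = 82.80 L/h
Infusion rate = 82.80 L/h × 10.5 mg/L = 869.4 mg/h

(a) 11300 mg; (b) 869 mg/h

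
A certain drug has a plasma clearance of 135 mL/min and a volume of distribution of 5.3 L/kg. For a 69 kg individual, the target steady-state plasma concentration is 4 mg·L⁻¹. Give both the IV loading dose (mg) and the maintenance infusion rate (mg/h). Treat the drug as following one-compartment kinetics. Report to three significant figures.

(a) 1460 mg; (b) 32.4 mg/h

Vd(total) = 69 kg × 5.3 L/kg = 365.7 L
Loading: fill Vd to C_target → 365.7 L × 4 mg/L = 1463 mg
Convert clearance: 135 mL/min × 60 min/h ÷ 1000 mL/L = 8.100 L/h
Maintenance: replace elimination → rate = CL × Css = 8.100 × 4 = 32.40 mg/h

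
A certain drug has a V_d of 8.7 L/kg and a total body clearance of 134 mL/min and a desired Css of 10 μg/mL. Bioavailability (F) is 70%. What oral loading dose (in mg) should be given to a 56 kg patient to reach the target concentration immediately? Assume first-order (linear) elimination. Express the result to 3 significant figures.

6960 mg

Total Vd = 8.7 × 56 = 487.2 L
LD = Vd × C / F = 487.2 × 10.00 / 0.7 = 6960 mg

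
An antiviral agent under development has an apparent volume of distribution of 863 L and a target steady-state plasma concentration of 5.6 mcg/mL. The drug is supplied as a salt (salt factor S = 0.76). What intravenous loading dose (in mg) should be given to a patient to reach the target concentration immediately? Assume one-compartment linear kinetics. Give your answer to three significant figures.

LD = Vd × C / S = 863.0 × 5.600 / 0.76 = 6359 mg

6360 mg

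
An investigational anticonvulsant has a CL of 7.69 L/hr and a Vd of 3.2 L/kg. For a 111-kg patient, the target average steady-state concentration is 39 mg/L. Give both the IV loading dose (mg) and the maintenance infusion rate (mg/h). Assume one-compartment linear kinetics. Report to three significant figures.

(a) 13900 mg; (b) 300 mg/h

Vd(total) = 111 kg × 3.2 L/kg = 355.2 L
Loading: fill Vd to C_target → 355.2 L × 39 mg/L = 13850 mg
Maintenance infusion rate = CL × Css = 7.690 × 39 = 299.9 mg/h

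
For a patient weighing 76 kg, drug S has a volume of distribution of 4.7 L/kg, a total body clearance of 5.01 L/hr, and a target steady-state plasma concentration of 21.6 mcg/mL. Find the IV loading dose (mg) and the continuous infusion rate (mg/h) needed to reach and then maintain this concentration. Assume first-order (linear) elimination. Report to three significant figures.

(a) 7720 mg; (b) 108 mg/h

Vd = 4.7 L/kg × 76 kg = 357.2 L
LD = Vd · C_target = 357.2 × 21.6 = 7716 mg
Infusion rate = 5.010 L/h × 21.6 mg/L = 108.2 mg/h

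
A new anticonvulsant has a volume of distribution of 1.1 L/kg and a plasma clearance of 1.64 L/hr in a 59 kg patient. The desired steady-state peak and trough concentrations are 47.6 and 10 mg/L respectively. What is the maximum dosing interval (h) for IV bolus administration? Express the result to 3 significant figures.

61.7 h

Total Vd = 1.1 × 59 = 64.90 L
k = CL / Vd = 1.640 / 64.90 = 0.02527 h⁻¹
Between IV bolus doses, concentration decays as C = C₀·e^(−kτ), so C_peak/C_trough = e^(kτ).
τ_max = ln(C_peak/C_trough) / k = ln(47.6/10) / 0.02527 = 1.560 / 0.02527 = 61.73 h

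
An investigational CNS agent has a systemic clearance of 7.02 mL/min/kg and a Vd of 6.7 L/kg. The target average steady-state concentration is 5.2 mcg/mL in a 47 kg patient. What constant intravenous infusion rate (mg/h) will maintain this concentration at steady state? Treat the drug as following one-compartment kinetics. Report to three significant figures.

CL = 7.02 mL/min/kg × 47 kg = 329.9 mL/min = 329.9 × 60/1000 = 19.79 L/h
R₀ = 19.79 × 5.2 = 102.9 mg/h

103 mg/h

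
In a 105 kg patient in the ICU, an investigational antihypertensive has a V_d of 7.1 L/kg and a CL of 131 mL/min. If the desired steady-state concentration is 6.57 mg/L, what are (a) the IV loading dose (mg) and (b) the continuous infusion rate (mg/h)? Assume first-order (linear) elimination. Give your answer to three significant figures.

Total Vd = 7.1 × 105 = 745.5 L
Loading: fill Vd to C_target → 745.5 L × 6.57 mg/L = 4898 mg
CL = 131 mL/min × 60/1000 = 7.860 L/h
Maintenance: replace elimination → rate = CL × Css = 7.860 × 6.57 = 51.64 mg/h

(a) 4900 mg; (b) 51.6 mg/h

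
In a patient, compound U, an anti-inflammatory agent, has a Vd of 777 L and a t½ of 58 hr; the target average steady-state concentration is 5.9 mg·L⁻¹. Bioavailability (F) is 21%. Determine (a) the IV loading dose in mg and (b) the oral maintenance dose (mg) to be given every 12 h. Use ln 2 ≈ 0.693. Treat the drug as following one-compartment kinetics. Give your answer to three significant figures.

LD = Vd × C = 777.0 × 5.9 = 4584 mg
CL = 0.693 × Vd / t½ = 0.693 × 777.0 / 58 = 9.284 L/h
D = CL × Css × τ / F = 9.284 × 5.9 × 12 / 0.21 = 3130 mg

(a) 4580 mg; (b) 3130 mg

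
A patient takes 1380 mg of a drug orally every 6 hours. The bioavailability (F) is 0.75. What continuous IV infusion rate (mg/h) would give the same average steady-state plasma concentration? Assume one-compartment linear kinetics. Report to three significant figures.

173 mg/h

Equivalent systemic input: infusion rate = F·D/τ.
Rate = 0.75 × 1380 / 6 = 172.5 mg/h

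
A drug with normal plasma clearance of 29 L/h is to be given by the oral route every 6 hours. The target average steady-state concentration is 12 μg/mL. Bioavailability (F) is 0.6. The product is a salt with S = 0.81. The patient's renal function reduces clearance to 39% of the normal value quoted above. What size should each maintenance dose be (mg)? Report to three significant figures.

1680 mg

Patient clearance = 0.39 × 29.00 = 11.31 L/h
D = CL × Css × τ / F / S = 11.31 × 12 × 6 / 0.6 / 0.81 = 1676 mg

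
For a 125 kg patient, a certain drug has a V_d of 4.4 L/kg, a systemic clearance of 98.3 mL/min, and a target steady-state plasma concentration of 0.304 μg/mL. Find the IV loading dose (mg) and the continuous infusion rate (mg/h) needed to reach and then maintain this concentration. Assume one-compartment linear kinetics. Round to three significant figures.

Vd(total) = 125 kg × 4.4 L/kg = 550.0 L
Loading dose = Vd × C = 550.0 × 0.304 = 167.2 mg
CL = 98.3 mL/min = 98.3 × 0.06 = 5.898 L/h
Infusion rate = 5.898 L/h × 0.304 mg/L = 1.793 mg/h

(a) 167 mg; (b) 1.79 mg/h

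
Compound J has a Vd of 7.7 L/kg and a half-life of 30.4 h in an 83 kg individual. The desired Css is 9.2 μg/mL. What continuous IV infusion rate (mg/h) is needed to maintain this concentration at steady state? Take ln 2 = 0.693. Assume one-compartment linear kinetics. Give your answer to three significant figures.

Vd(total) = 83 kg × 7.7 L/kg = 639.1 L
k = 0.693/30.4 = 0.02280 h⁻¹, so CL = k·Vd = 0.02280 × 639.1 = 14.57 L/h
Infusion rate = CL × Css = 14.57 × 9.2 = 134.0 mg/h

134 mg/h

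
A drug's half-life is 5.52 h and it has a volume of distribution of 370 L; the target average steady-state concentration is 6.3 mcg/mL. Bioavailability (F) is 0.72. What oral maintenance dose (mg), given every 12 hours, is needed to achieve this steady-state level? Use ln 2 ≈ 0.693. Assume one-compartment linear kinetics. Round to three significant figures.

CL = 0.693 × Vd / t½ = 0.693 × 370.0 / 5.52 = 46.45 L/h
D = CL × Css × τ / F = 46.45 × 6.3 × 12 / 0.72 = 4877 mg

4880 mg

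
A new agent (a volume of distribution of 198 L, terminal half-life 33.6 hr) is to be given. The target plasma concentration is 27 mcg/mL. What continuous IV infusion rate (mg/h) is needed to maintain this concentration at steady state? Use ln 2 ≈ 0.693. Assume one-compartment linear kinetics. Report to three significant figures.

k = 0.693/33.6 = 0.02063 h⁻¹, so CL = k·Vd = 0.02063 × 198.0 = 4.085 L/h
Infusion rate = CL × Css = 4.085 × 27 = 110.3 mg/h

110 mg/h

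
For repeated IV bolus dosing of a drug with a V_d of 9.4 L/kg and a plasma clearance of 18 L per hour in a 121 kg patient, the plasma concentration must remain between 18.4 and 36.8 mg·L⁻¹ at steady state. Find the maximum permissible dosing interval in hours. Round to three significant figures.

Vd(total) = 121 kg × 9.4 L/kg = 1137 L
k = CL / Vd = 18.00 / 1137 = 0.01583 h⁻¹
Between IV bolus doses, concentration decays as C = C₀·e^(−kτ), so C_peak/C_trough = e^(kτ).
τ_max = ln(C_peak/C_trough) / k = ln(36.8/18.4) / 0.01583 = 0.6931 / 0.01583 = 43.78 h

43.8 h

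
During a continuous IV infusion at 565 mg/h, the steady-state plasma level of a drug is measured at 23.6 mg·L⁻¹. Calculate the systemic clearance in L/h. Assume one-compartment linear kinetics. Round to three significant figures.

23.9 L/h

At steady state, infusion rate = CL × Css, so CL = rate / Css.
CL = 565 / 23.6 = 23.94 L/h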